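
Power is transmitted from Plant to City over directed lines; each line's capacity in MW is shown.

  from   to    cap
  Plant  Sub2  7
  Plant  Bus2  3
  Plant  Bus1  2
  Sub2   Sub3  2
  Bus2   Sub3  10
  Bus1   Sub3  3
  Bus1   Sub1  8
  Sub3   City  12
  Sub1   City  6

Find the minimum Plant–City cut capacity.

7

Augment Plant→Sub2→Sub3→City: bottleneck 2, flow now 2.
Augment Plant→Bus2→Sub3→City: bottleneck 3, flow now 5.
Augment Plant→Bus1→Sub3→City: bottleneck 2, flow now 7.
No augmenting path remains; maximum flow = 7.
By max-flow min-cut, the minimum cut capacity equals the max flow.
In the residual graph, reachable from Plant: {Plant, Sub2}.
Min-cut edges: Plant→Bus2 (3), Plant→Bus1 (2), Sub2→Sub3 (2); capacity 3 + 2 + 2 = 7.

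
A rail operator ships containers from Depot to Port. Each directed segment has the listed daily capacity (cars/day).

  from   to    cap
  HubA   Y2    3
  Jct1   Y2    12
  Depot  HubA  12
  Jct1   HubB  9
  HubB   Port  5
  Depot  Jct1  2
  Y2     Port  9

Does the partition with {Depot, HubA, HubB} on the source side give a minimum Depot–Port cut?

No — its capacity is 10, but the minimum cut has capacity 5.

Given cut capacity: 2 + 3 + 5 = 10.
Augment Depot→Jct1→Y2→Port: bottleneck 2, flow now 2.
Augment Depot→HubA→Y2→Port: bottleneck 3, flow now 5.
No augmenting path remains; maximum flow = 5.
In the residual graph, reachable from Depot: {Depot, HubA}.
Min-cut edges: Depot→Jct1 (2), HubA→Y2 (3); capacity 2 + 3 = 5.
Cut capacity 10 exceeds the max flow 5, so it is not minimum.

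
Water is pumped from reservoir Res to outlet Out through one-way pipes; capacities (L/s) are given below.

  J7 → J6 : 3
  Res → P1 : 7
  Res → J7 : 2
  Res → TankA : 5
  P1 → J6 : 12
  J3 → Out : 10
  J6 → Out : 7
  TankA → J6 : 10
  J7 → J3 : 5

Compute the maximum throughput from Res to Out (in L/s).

Augment Res→J7→J6→Out: bottleneck 2, flow now 2.
Augment Res→P1→J6→Out: bottleneck 5, flow now 7.
Augment Res→P1→J6→J7→J3→Out: bottleneck 2, flow now 9. (uses reverse residual edge)
No augmenting path remains; maximum flow = 9.
In the residual graph, reachable from Res: {Res, P1, TankA, J6}.
Min-cut edges: Res→J7 (2), J6→Out (7); capacity 2 + 7 = 9.
This cut is saturated, so no flow can exceed 9.

9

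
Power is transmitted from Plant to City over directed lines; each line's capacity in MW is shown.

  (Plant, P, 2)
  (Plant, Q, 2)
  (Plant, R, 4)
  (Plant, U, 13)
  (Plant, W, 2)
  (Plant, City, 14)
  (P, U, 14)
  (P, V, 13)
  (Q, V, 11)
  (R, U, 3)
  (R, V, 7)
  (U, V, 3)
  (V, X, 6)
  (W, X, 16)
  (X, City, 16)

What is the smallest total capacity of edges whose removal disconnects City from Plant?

Augment Plant→City: bottleneck 14, flow now 14.
Augment Plant→W→X→City: bottleneck 2, flow now 16.
Augment Plant→P→V→X→City: bottleneck 2, flow now 18.
Augment Plant→Q→V→X→City: bottleneck 2, flow now 20.
Augment Plant→R→V→X→City: bottleneck 2, flow now 22.
No augmenting path remains; maximum flow = 22.
By max-flow min-cut, the minimum cut capacity equals the max flow.
In the residual graph, reachable from Plant: {Plant, P, Q, R, U, V}.
Min-cut edges: Plant→W (2), Plant→City (14), V→X (6); capacity 2 + 14 + 6 = 22.

22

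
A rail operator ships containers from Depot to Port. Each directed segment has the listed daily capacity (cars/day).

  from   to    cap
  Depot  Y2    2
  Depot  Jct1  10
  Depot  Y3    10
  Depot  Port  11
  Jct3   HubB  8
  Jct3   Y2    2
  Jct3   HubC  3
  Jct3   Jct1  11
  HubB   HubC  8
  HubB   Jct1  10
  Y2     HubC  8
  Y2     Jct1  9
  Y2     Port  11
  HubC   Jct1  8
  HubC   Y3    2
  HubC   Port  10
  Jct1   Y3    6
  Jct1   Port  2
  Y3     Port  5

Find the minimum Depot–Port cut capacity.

Augment Depot→Port: bottleneck 11, flow now 11.
Augment Depot→Y2→Port: bottleneck 2, flow now 13.
Augment Depot→Jct1→Port: bottleneck 2, flow now 15.
Augment Depot→Y3→Port: bottleneck 5, flow now 20.
No augmenting path remains; maximum flow = 20.
By max-flow min-cut, the minimum cut capacity equals the max flow.
In the residual graph, reachable from Depot: {Depot, Jct1, Y3}.
Min-cut edges: Depot→Y2 (2), Depot→Port (11), Jct1→Port (2), Y3→Port (5); capacity 2 + 11 + 2 + 5 = 20.

20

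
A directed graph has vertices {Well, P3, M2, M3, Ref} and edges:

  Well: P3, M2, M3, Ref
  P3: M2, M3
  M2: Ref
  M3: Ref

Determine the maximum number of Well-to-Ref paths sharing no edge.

Assign every edge capacity 1; by Menger, the answer equals the max flow.
Path Well→Ref (+1); total 1.
Path Well→M2→Ref (+1); total 2.
Path Well→M3→Ref (+1); total 3.
No residual Well→Ref path; max flow = 3.
Certifying cut of size 3: {M2→Ref, M3→Ref, Well→Ref}.

3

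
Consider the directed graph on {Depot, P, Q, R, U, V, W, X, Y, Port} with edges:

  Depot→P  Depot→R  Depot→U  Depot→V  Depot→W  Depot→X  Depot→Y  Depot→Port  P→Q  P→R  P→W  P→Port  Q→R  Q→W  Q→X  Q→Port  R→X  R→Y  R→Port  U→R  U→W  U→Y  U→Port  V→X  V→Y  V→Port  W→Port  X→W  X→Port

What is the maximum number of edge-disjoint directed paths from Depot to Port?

Assign every edge capacity 1; by Menger, the answer equals the max flow.
Path Depot→Port (+1); total 1.
Path Depot→P→Port (+1); total 2.
Path Depot→R→Port (+1); total 3.
Path Depot→U→Port (+1); total 4.
Path Depot→V→Port (+1); total 5.
Path Depot→W→Port (+1); total 6.
Path Depot→X→Port (+1); total 7.
No residual Depot→Port path; max flow = 7.
Certifying cut of size 7: {Depot→P, Depot→Port, Depot→R, Depot→U, Depot→V, Depot→W, Depot→X}.

7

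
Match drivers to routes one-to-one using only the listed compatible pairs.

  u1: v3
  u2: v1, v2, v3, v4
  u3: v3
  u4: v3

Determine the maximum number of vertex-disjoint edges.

Unit-capacity flow: source→left, listed edges, right→sink; max matching = max flow.
Augmenting path u1→v3 (+1); matched 1.
Augmenting path u2→v1 (+1); matched 2.
No augmenting path remains; maximum matching = 2.
König certificate: {u2, v3} is a vertex cover of size 2 (every listed pair touches it), so no matching can be larger.

2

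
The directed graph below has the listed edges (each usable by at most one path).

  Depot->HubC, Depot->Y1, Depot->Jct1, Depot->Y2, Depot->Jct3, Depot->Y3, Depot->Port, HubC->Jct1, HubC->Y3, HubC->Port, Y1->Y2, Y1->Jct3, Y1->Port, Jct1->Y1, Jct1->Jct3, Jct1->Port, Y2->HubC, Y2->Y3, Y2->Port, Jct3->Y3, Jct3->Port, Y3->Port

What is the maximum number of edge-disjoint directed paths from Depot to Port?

Assign every edge capacity 1; by Menger, the answer equals the max flow.
Path Depot→Port (+1); total 1.
Path Depot→HubC→Port (+1); total 2.
Path Depot→Y1→Port (+1); total 3.
Path Depot→Jct1→Port (+1); total 4.
Path Depot→Y2→Port (+1); total 5.
Path Depot→Jct3→Port (+1); total 6.
Path Depot→Y3→Port (+1); total 7.
No residual Depot→Port path; max flow = 7.
Certifying cut of size 7: {Depot→HubC, Depot→Jct1, Depot→Jct3, Depot→Port, Depot→Y1, Depot→Y2, Depot→Y3}.

7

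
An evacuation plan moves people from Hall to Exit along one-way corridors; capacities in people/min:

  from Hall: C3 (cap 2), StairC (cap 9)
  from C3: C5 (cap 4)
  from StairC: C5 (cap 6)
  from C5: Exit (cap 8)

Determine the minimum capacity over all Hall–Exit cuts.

8

Augment Hall→C3→C5→Exit: bottleneck 2, flow now 2.
Augment Hall→StairC→C5→Exit: bottleneck 6, flow now 8.
No augmenting path remains; maximum flow = 8.
By max-flow min-cut, the minimum cut capacity equals the max flow.
In the residual graph, reachable from Hall: {Hall, StairC}.
Min-cut edges: Hall→C3 (2), StairC→C5 (6); capacity 2 + 6 = 8.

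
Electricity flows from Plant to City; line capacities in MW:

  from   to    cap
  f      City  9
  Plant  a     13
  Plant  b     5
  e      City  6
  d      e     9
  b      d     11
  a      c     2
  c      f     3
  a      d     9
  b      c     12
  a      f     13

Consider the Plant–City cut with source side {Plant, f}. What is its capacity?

Edges leaving {Plant, f}: Plant→a (13), Plant→b (5), f→City (9).
Cut capacity = 13 + 5 + 9 = 27.

27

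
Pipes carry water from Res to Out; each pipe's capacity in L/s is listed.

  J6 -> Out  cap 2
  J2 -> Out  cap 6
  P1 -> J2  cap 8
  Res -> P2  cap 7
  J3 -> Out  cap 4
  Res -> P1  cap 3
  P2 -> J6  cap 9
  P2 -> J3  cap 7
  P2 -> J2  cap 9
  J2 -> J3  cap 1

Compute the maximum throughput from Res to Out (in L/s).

10

Augment Res→P2→J3→Out: bottleneck 4, flow now 4.
Augment Res→P2→J2→Out: bottleneck 3, flow now 7.
Augment Res→P1→J2→Out: bottleneck 3, flow now 10.
No augmenting path remains; maximum flow = 10.
In the residual graph, reachable from Res: {Res}.
Min-cut edges: Res→P2 (7), Res→P1 (3); capacity 7 + 3 = 10.
This cut is saturated, so no flow can exceed 10.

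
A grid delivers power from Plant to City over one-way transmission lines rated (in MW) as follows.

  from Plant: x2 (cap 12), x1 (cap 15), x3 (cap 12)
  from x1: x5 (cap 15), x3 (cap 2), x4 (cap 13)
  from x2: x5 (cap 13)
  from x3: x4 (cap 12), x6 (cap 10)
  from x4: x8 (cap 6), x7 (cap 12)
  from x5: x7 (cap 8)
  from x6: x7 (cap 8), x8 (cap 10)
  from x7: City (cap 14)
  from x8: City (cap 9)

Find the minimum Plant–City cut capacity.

Augment Plant→x1→x4→x7→City: bottleneck 12, flow now 12.
Augment Plant→x1→x4→x8→City: bottleneck 1, flow now 13.
Augment Plant→x1→x5→x7→City: bottleneck 2, flow now 15.
Augment Plant→x3→x4→x8→City: bottleneck 5, flow now 20.
Augment Plant→x3→x6→x8→City: bottleneck 3, flow now 23.
No augmenting path remains; maximum flow = 23.
By max-flow min-cut, the minimum cut capacity equals the max flow.
In the residual graph, reachable from Plant: {Plant, x1, x2, x3, x4, x5, x6, x7, x8}.
Min-cut edges: x7→City (14), x8→City (9); capacity 14 + 9 = 23.

23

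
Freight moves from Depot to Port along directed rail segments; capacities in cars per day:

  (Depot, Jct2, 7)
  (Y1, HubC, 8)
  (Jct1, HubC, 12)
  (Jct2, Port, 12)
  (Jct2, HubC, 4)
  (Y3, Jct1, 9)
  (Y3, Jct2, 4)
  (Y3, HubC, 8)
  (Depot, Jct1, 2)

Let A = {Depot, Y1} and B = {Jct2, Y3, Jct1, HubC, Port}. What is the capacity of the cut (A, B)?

Edges leaving {Depot, Y1}: Depot→Jct2 (7), Depot→Jct1 (2), Y1→HubC (8).
Cut capacity = 7 + 2 + 8 = 17.

17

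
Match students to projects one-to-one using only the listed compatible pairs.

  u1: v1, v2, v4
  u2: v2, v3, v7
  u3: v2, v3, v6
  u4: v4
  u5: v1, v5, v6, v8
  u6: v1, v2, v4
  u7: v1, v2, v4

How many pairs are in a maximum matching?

Unit-capacity flow: source→left, listed edges, right→sink; max matching = max flow.
Augmenting path u1→v1 (+1); matched 1.
Augmenting path u2→v2 (+1); matched 2.
Augmenting path u3→v3 (+1); matched 3.
Augmenting path u4→v4 (+1); matched 4.
Augmenting path u5→v5 (+1); matched 5.
Augmenting path u6→v2→u2→v7 (+1); matched 6.
No augmenting path remains; maximum matching = 6.
König certificate: {u2, u3, u5, v1, v2, v4} is a vertex cover of size 6 (every listed pair touches it), so no matching can be larger.

6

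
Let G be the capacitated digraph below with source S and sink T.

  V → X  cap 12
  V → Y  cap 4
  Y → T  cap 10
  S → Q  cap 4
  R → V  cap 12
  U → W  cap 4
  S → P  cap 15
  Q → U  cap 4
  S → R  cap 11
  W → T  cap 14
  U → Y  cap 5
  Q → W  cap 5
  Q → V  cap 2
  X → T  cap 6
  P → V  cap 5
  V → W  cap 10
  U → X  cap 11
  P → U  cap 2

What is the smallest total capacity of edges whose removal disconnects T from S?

22

Augment S→Q→W→T: bottleneck 4, flow now 4.
Augment S→P→U→W→T: bottleneck 2, flow now 6.
Augment S→P→V→W→T: bottleneck 5, flow now 11.
Augment S→R→V→W→T: bottleneck 3, flow now 14.
Augment S→R→V→X→T: bottleneck 6, flow now 20.
Augment S→R→V→Y→T: bottleneck 2, flow now 22.
No augmenting path remains; maximum flow = 22.
By max-flow min-cut, the minimum cut capacity equals the max flow.
In the residual graph, reachable from S: {S, P}.
Min-cut edges: S→Q (4), S→R (11), P→U (2), P→V (5); capacity 4 + 11 + 2 + 5 = 22.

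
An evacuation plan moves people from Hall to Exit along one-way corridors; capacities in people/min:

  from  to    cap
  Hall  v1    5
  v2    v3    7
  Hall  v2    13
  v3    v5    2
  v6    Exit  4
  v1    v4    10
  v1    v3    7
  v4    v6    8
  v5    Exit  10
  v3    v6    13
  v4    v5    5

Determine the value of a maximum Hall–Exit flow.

Augment Hall→v1→v3→v5→Exit: bottleneck 2, flow now 2.
Augment Hall→v1→v3→v6→Exit: bottleneck 3, flow now 5.
Augment Hall→v2→v3→v6→Exit: bottleneck 1, flow now 6.
Augment Hall→v2→v3→v1→v4→v5→Exit: bottleneck 5, flow now 11. (uses reverse residual edge)
No augmenting path remains; maximum flow = 11.
In the residual graph, reachable from Hall: {Hall, v2, v3, v6}.
Min-cut edges: Hall→v1 (5), v3→v5 (2), v6→Exit (4); capacity 5 + 2 + 4 = 11.
This cut is saturated, so no flow can exceed 11.

11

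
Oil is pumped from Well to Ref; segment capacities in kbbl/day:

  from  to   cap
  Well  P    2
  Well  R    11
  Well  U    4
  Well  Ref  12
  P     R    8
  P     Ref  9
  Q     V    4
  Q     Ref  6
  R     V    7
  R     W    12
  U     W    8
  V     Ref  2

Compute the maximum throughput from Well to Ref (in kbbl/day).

16

Augment Well→Ref: bottleneck 12, flow now 12.
Augment Well→P→Ref: bottleneck 2, flow now 14.
Augment Well→R→V→Ref: bottleneck 2, flow now 16.
No augmenting path remains; maximum flow = 16.
In the residual graph, reachable from Well: {Well, R, U, V, W}.
Min-cut edges: Well→P (2), Well→Ref (12), V→Ref (2); capacity 2 + 12 + 2 = 16.
This cut is saturated, so no flow can exceed 16.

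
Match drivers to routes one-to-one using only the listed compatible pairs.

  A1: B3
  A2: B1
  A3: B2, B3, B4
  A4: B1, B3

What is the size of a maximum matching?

Unit-capacity flow: source→left, listed edges, right→sink; max matching = max flow.
Augmenting path A1→B3 (+1); matched 1.
Augmenting path A2→B1 (+1); matched 2.
Augmenting path A3→B2 (+1); matched 3.
No augmenting path remains; maximum matching = 3.
König certificate: {A3, B1, B3} is a vertex cover of size 3 (every listed pair touches it), so no matching can be larger.

3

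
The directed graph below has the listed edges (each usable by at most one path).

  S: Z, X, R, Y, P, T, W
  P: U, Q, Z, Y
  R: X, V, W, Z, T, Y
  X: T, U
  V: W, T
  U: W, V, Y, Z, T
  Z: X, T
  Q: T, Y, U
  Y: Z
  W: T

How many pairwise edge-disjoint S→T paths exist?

7

Assign every edge capacity 1; by Menger, the answer equals the max flow.
Path S→T (+1); total 1.
Path S→R→T (+1); total 2.
Path S→W→T (+1); total 3.
Path S→X→T (+1); total 4.
Path S→Z→T (+1); total 5.
Path S→P→Q→T (+1); total 6.
Path S→Y→Z→X→U→T (+1); total 7.
No residual S→T path; max flow = 7.
Certifying cut of size 7: {S→P, S→R, S→T, S→W, S→X, S→Y, S→Z}.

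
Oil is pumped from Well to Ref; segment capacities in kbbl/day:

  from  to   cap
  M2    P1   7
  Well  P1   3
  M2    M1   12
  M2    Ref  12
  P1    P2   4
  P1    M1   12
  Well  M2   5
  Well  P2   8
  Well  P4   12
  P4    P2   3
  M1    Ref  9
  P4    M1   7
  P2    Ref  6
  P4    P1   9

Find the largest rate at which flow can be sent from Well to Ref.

20

Augment Well→M2→Ref: bottleneck 5, flow now 5.
Augment Well→P2→Ref: bottleneck 6, flow now 11.
Augment Well→P4→M1→Ref: bottleneck 7, flow now 18.
Augment Well→P1→M1→Ref: bottleneck 2, flow now 20.
No augmenting path remains; maximum flow = 20.
In the residual graph, reachable from Well: {Well, P4, P1, M1, P2}.
Min-cut edges: Well→M2 (5), M1→Ref (9), P2→Ref (6); capacity 5 + 9 + 6 = 20.
This cut is saturated, so no flow can exceed 20.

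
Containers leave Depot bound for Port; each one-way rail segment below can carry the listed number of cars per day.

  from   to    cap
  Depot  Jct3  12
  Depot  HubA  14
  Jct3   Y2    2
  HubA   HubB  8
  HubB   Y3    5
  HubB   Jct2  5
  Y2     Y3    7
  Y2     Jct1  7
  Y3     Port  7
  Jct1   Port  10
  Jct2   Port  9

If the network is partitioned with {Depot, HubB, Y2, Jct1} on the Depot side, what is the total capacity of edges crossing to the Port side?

53

Edges leaving {Depot, HubB, Y2, Jct1}: Depot→Jct3 (12), Depot→HubA (14), HubB→Y3 (5), HubB→Jct2 (5), Y2→Y3 (7), Jct1→Port (10).
Cut capacity = 12 + 14 + 5 + 5 + 7 + 10 = 53.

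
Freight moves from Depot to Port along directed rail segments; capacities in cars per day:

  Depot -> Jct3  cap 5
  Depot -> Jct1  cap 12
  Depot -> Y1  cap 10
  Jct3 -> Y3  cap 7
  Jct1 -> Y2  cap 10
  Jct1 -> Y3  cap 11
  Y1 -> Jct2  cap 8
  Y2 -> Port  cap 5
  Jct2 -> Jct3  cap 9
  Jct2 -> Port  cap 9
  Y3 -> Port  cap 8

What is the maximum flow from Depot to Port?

Augment Depot→Jct3→Y3→Port: bottleneck 5, flow now 5.
Augment Depot→Jct1→Y2→Port: bottleneck 5, flow now 10.
Augment Depot→Jct1→Y3→Port: bottleneck 3, flow now 13.
Augment Depot→Y1→Jct2→Port: bottleneck 8, flow now 21.
No augmenting path remains; maximum flow = 21.
In the residual graph, reachable from Depot: {Depot, Jct3, Jct1, Y1, Y2, Y3}.
Min-cut edges: Y1→Jct2 (8), Y2→Port (5), Y3→Port (8); capacity 8 + 5 + 8 = 21.
This cut is saturated, so no flow can exceed 21.

21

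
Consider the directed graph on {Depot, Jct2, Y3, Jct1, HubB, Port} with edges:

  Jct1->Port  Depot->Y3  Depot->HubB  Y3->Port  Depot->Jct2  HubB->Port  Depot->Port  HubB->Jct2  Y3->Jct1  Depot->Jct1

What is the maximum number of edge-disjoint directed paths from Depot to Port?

4

Assign every edge capacity 1; by Menger, the answer equals the max flow.
Path Depot→Port (+1); total 1.
Path Depot→Y3→Port (+1); total 2.
Path Depot→Jct1→Port (+1); total 3.
Path Depot→HubB→Port (+1); total 4.
No residual Depot→Port path; max flow = 4.
Certifying cut of size 4: {Depot→HubB, Depot→Jct1, Depot→Port, Depot→Y3}.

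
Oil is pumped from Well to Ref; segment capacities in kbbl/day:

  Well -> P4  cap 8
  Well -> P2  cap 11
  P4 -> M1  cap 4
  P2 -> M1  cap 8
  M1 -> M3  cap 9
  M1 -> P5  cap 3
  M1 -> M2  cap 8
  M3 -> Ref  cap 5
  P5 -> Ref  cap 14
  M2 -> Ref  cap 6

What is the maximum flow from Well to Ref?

12

Augment Well→P4→M1→M3→Ref: bottleneck 4, flow now 4.
Augment Well→P2→M1→M3→Ref: bottleneck 1, flow now 5.
Augment Well→P2→M1→P5→Ref: bottleneck 3, flow now 8.
Augment Well→P2→M1→M2→Ref: bottleneck 4, flow now 12.
No augmenting path remains; maximum flow = 12.
In the residual graph, reachable from Well: {Well, P4, P2}.
Min-cut edges: P4→M1 (4), P2→M1 (8); capacity 4 + 8 = 12.
This cut is saturated, so no flow can exceed 12.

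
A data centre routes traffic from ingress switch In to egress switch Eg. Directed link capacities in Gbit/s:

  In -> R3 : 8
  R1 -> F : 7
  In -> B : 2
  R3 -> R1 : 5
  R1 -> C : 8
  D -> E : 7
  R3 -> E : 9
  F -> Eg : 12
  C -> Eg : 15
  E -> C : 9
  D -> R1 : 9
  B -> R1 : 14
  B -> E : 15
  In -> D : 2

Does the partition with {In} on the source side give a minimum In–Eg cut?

Yes — it is a minimum cut (capacity 12).

Given cut capacity: 2 + 8 + 2 = 12.
Augment In→D→R1→F→Eg: bottleneck 2, flow now 2.
Augment In→R3→R1→F→Eg: bottleneck 5, flow now 7.
Augment In→R3→E→C→Eg: bottleneck 3, flow now 10.
Augment In→B→R1→C→Eg: bottleneck 2, flow now 12.
No augmenting path remains; maximum flow = 12.
Cut capacity 12 equals the max flow, so it is a minimum cut.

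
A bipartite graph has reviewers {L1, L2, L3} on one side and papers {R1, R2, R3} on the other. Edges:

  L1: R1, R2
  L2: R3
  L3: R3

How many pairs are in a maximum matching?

2

Unit-capacity flow: source→left, listed edges, right→sink; max matching = max flow.
Augmenting path L1→R1 (+1); matched 1.
Augmenting path L2→R3 (+1); matched 2.
No augmenting path remains; maximum matching = 2.
König certificate: {L1, R3} is a vertex cover of size 2 (every listed pair touches it), so no matching can be larger.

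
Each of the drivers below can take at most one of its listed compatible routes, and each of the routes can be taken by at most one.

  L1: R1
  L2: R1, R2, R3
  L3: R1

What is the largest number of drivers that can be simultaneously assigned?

Unit-capacity flow: source→left, listed edges, right→sink; max matching = max flow.
Augmenting path L1→R1 (+1); matched 1.
Augmenting path L2→R2 (+1); matched 2.
No augmenting path remains; maximum matching = 2.
König certificate: {L2, R1} is a vertex cover of size 2 (every listed pair touches it), so no matching can be larger.

2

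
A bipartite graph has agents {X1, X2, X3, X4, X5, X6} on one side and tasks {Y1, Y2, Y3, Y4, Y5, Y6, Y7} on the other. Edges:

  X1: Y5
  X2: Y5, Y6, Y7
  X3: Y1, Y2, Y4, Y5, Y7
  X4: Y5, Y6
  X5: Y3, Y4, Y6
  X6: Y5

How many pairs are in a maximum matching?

5

Unit-capacity flow: source→left, listed edges, right→sink; max matching = max flow.
Augmenting path X1→Y5 (+1); matched 1.
Augmenting path X2→Y6 (+1); matched 2.
Augmenting path X3→Y1 (+1); matched 3.
Augmenting path X5→Y3 (+1); matched 4.
Augmenting path X4→Y6→X2→Y7 (+1); matched 5.
No augmenting path remains; maximum matching = 5.
König certificate: {X2, X3, X4, X5, Y5} is a vertex cover of size 5 (every listed pair touches it), so no matching can be larger.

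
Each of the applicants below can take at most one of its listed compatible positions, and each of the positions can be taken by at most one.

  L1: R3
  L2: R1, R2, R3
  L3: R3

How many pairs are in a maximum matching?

Unit-capacity flow: source→left, listed edges, right→sink; max matching = max flow.
Augmenting path L1→R3 (+1); matched 1.
Augmenting path L2→R1 (+1); matched 2.
No augmenting path remains; maximum matching = 2.
König certificate: {L2, R3} is a vertex cover of size 2 (every listed pair touches it), so no matching can be larger.

2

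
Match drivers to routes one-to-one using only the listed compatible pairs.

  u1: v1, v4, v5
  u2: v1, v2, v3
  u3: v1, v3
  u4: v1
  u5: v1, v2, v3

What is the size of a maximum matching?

Unit-capacity flow: source→left, listed edges, right→sink; max matching = max flow.
Augmenting path u1→v1 (+1); matched 1.
Augmenting path u2→v2 (+1); matched 2.
Augmenting path u3→v3 (+1); matched 3.
Augmenting path u4→v1→u1→v4 (+1); matched 4.
No augmenting path remains; maximum matching = 4.
König certificate: {u1, v1, v2, v3} is a vertex cover of size 4 (every listed pair touches it), so no matching can be larger.

4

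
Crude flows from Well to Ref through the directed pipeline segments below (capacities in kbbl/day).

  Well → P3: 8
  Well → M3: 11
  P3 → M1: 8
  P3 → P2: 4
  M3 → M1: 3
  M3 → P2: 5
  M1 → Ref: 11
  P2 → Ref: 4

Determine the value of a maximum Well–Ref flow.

15

Augment Well→P3→M1→Ref: bottleneck 8, flow now 8.
Augment Well→M3→M1→Ref: bottleneck 3, flow now 11.
Augment Well→M3→P2→Ref: bottleneck 4, flow now 15.
No augmenting path remains; maximum flow = 15.
In the residual graph, reachable from Well: {Well, M3, P2}.
Min-cut edges: Well→P3 (8), M3→M1 (3), P2→Ref (4); capacity 8 + 3 + 4 = 15.
This cut is saturated, so no flow can exceed 15.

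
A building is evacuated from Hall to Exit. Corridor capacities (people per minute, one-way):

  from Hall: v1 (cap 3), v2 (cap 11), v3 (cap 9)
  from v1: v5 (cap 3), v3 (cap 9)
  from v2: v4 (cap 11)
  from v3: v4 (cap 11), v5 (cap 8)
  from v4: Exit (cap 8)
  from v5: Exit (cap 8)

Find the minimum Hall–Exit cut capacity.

Augment Hall→v1→v5→Exit: bottleneck 3, flow now 3.
Augment Hall→v2→v4→Exit: bottleneck 8, flow now 11.
Augment Hall→v3→v5→Exit: bottleneck 5, flow now 16.
No augmenting path remains; maximum flow = 16.
By max-flow min-cut, the minimum cut capacity equals the max flow.
In the residual graph, reachable from Hall: {Hall, v1, v2, v3, v4, v5}.
Min-cut edges: v4→Exit (8), v5→Exit (8); capacity 8 + 8 = 16.

16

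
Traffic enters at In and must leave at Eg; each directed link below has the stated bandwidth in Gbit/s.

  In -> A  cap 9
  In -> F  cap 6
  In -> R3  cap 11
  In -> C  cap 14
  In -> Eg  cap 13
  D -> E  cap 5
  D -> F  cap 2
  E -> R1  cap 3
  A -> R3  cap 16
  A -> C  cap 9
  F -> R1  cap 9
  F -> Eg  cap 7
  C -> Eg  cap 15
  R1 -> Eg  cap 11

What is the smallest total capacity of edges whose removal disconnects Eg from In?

Augment In→Eg: bottleneck 13, flow now 13.
Augment In→F→Eg: bottleneck 6, flow now 19.
Augment In→C→Eg: bottleneck 14, flow now 33.
Augment In→A→C→Eg: bottleneck 1, flow now 34.
No augmenting path remains; maximum flow = 34.
By max-flow min-cut, the minimum cut capacity equals the max flow.
In the residual graph, reachable from In: {In, A, R3, C}.
Min-cut edges: In→F (6), In→Eg (13), C→Eg (15); capacity 6 + 13 + 15 = 34.

34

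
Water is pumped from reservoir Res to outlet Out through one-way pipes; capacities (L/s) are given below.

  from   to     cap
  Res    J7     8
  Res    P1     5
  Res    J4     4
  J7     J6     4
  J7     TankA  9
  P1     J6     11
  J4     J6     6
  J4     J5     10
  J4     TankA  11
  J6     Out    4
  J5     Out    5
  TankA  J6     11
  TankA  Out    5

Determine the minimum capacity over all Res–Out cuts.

13

Augment Res→J7→J6→Out: bottleneck 4, flow now 4.
Augment Res→J7→TankA→Out: bottleneck 4, flow now 8.
Augment Res→J4→J5→Out: bottleneck 4, flow now 12.
Augment Res→P1→J6→J7→TankA→Out: bottleneck 1, flow now 13. (uses reverse residual edge)
No augmenting path remains; maximum flow = 13.
By max-flow min-cut, the minimum cut capacity equals the max flow.
In the residual graph, reachable from Res: {Res, J7, P1, J6, TankA}.
Min-cut edges: Res→J4 (4), J6→Out (4), TankA→Out (5); capacity 4 + 4 + 5 = 13.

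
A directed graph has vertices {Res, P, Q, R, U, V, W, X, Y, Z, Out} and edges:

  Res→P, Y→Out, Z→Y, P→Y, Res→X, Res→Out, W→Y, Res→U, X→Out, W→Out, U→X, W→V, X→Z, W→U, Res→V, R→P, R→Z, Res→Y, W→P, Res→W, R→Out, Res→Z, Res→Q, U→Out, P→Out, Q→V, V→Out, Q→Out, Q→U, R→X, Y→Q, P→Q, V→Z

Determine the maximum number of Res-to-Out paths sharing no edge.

8

Assign every edge capacity 1; by Menger, the answer equals the max flow.
Path Res→Out (+1); total 1.
Path Res→P→Out (+1); total 2.
Path Res→Q→Out (+1); total 3.
Path Res→U→Out (+1); total 4.
Path Res→V→Out (+1); total 5.
Path Res→W→Out (+1); total 6.
Path Res→X→Out (+1); total 7.
Path Res→Y→Out (+1); total 8.
No residual Res→Out path; max flow = 8.
Certifying cut of size 8: {Q→Out, Res→Out, Res→P, Res→W, U→Out, V→Out, X→Out, Y→Out}.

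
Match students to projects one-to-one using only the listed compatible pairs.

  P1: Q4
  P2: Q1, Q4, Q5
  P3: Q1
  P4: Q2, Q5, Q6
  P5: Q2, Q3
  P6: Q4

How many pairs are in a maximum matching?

Unit-capacity flow: source→left, listed edges, right→sink; max matching = max flow.
Augmenting path P1→Q4 (+1); matched 1.
Augmenting path P2→Q1 (+1); matched 2.
Augmenting path P4→Q2 (+1); matched 3.
Augmenting path P5→Q3 (+1); matched 4.
Augmenting path P3→Q1→P2→Q5 (+1); matched 5.
No augmenting path remains; maximum matching = 5.
König certificate: {P2, P3, P4, P5, Q4} is a vertex cover of size 5 (every listed pair touches it), so no matching can be larger.

5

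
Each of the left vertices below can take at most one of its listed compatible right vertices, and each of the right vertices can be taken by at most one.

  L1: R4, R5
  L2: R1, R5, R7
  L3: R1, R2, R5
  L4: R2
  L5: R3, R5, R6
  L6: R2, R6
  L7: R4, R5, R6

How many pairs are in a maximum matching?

7

Unit-capacity flow: source→left, listed edges, right→sink; max matching = max flow.
Augmenting path L1→R4 (+1); matched 1.
Augmenting path L2→R1 (+1); matched 2.
Augmenting path L3→R2 (+1); matched 3.
Augmenting path L5→R3 (+1); matched 4.
Augmenting path L6→R6 (+1); matched 5.
Augmenting path L7→R5 (+1); matched 6.
Augmenting path L4→R2→L3→R1→L2→R7 (+1); matched 7.
No augmenting path remains; maximum matching = 7.
König certificate: {L1, L2, L3, L4, L5, L6, L7} is a vertex cover of size 7 (every listed pair touches it), so no matching can be larger.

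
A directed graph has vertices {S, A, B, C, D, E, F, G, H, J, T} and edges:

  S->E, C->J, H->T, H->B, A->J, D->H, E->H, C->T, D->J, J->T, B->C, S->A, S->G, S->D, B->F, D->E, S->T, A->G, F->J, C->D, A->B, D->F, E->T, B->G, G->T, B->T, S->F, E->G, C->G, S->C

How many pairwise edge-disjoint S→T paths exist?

Assign every edge capacity 1; by Menger, the answer equals the max flow.
Path S→T (+1); total 1.
Path S→C→T (+1); total 2.
Path S→E→T (+1); total 3.
Path S→G→T (+1); total 4.
Path S→A→B→T (+1); total 5.
Path S→D→H→T (+1); total 6.
Path S→F→J→T (+1); total 7.
No residual S→T path; max flow = 7.
Certifying cut of size 7: {S→A, S→C, S→D, S→E, S→F, S→G, S→T}.

7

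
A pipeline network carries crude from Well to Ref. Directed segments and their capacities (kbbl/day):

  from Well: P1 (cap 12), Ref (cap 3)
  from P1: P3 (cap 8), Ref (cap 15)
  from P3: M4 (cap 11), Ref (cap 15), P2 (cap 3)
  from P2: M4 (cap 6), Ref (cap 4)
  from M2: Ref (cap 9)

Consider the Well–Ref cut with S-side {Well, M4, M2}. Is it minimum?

Given cut capacity: 12 + 3 + 9 = 24.
Augment Well→Ref: bottleneck 3, flow now 3.
Augment Well→P1→Ref: bottleneck 12, flow now 15.
No augmenting path remains; maximum flow = 15.
In the residual graph, reachable from Well: {Well}.
Min-cut edges: Well→P1 (12), Well→Ref (3); capacity 12 + 3 = 15.
Cut capacity 24 exceeds the max flow 15, so it is not minimum.

No — its capacity is 24, but the minimum cut has capacity 15.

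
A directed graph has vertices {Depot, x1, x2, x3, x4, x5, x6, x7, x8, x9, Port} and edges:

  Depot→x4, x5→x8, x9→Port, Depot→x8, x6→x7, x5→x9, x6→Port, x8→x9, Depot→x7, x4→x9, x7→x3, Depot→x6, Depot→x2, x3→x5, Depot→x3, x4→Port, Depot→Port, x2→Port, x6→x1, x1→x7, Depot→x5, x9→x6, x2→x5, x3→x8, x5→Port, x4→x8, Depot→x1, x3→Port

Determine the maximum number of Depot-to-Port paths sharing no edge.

7

Assign every edge capacity 1; by Menger, the answer equals the max flow.
Path Depot→Port (+1); total 1.
Path Depot→x2→Port (+1); total 2.
Path Depot→x3→Port (+1); total 3.
Path Depot→x4→Port (+1); total 4.
Path Depot→x5→Port (+1); total 5.
Path Depot→x6→Port (+1); total 6.
Path Depot→x8→x9→Port (+1); total 7.
No residual Depot→Port path; max flow = 7.
Certifying cut of size 7: {Depot→Port, Depot→x2, Depot→x4, x3→Port, x5→Port, x6→Port, x9→Port}.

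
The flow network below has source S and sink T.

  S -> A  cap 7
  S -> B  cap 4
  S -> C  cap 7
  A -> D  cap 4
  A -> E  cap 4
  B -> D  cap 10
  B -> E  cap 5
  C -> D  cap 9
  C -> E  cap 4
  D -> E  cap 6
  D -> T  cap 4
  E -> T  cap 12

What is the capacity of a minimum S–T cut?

Augment S→A→D→T: bottleneck 4, flow now 4.
Augment S→A→E→T: bottleneck 3, flow now 7.
Augment S→B→E→T: bottleneck 4, flow now 11.
Augment S→C→E→T: bottleneck 4, flow now 15.
Augment S→C→D→E→T: bottleneck 1, flow now 16.
No augmenting path remains; maximum flow = 16.
By max-flow min-cut, the minimum cut capacity equals the max flow.
In the residual graph, reachable from S: {S, A, B, C, D, E}.
Min-cut edges: D→T (4), E→T (12); capacity 4 + 12 = 16.

16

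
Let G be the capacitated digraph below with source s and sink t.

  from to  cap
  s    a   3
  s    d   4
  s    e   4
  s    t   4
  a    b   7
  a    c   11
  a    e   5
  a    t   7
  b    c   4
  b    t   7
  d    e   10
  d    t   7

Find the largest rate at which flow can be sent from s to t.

Augment s→t: bottleneck 4, flow now 4.
Augment s→a→t: bottleneck 3, flow now 7.
Augment s→d→t: bottleneck 4, flow now 11.
No augmenting path remains; maximum flow = 11.
In the residual graph, reachable from s: {s, e}.
Min-cut edges: s→a (3), s→d (4), s→t (4); capacity 3 + 4 + 4 = 11.
This cut is saturated, so no flow can exceed 11.

11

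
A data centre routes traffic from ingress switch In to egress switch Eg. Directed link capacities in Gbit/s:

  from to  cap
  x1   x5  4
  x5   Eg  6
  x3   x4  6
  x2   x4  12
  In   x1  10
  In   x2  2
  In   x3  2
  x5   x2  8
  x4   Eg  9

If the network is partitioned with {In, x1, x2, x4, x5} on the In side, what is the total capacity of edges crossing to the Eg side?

17

Edges leaving {In, x1, x2, x4, x5}: In→x3 (2), x4→Eg (9), x5→Eg (6).
Cut capacity = 2 + 9 + 6 = 17.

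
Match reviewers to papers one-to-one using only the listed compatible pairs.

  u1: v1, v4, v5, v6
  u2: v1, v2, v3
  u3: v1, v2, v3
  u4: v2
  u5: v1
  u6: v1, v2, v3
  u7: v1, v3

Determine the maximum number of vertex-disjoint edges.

4

Unit-capacity flow: source→left, listed edges, right→sink; max matching = max flow.
Augmenting path u1→v1 (+1); matched 1.
Augmenting path u2→v2 (+1); matched 2.
Augmenting path u3→v3 (+1); matched 3.
Augmenting path u5→v1→u1→v4 (+1); matched 4.
No augmenting path remains; maximum matching = 4.
König certificate: {u1, v1, v2, v3} is a vertex cover of size 4 (every listed pair touches it), so no matching can be larger.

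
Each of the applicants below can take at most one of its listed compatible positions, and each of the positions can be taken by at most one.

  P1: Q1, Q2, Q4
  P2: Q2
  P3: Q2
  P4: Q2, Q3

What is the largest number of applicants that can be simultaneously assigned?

Unit-capacity flow: source→left, listed edges, right→sink; max matching = max flow.
Augmenting path P1→Q1 (+1); matched 1.
Augmenting path P2→Q2 (+1); matched 2.
Augmenting path P4→Q3 (+1); matched 3.
No augmenting path remains; maximum matching = 3.
König certificate: {P1, P4, Q2} is a vertex cover of size 3 (every listed pair touches it), so no matching can be larger.

3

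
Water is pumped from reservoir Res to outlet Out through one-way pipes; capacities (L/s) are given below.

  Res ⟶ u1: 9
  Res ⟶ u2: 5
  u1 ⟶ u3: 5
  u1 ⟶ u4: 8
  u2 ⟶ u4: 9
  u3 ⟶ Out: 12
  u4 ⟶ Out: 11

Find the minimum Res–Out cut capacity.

Augment Res→u1→u3→Out: bottleneck 5, flow now 5.
Augment Res→u1→u4→Out: bottleneck 4, flow now 9.
Augment Res→u2→u4→Out: bottleneck 5, flow now 14.
No augmenting path remains; maximum flow = 14.
By max-flow min-cut, the minimum cut capacity equals the max flow.
In the residual graph, reachable from Res: {Res}.
Min-cut edges: Res→u1 (9), Res→u2 (5); capacity 9 + 5 = 14.

14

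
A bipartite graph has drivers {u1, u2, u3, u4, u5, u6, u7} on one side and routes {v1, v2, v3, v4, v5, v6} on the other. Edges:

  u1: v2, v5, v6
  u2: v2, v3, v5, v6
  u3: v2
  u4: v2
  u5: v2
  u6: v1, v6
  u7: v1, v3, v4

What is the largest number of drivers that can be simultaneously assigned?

5

Unit-capacity flow: source→left, listed edges, right→sink; max matching = max flow.
Augmenting path u1→v2 (+1); matched 1.
Augmenting path u2→v3 (+1); matched 2.
Augmenting path u6→v1 (+1); matched 3.
Augmenting path u7→v4 (+1); matched 4.
Augmenting path u3→v2→u1→v5 (+1); matched 5.
No augmenting path remains; maximum matching = 5.
König certificate: {u1, u2, u6, u7, v2} is a vertex cover of size 5 (every listed pair touches it), so no matching can be larger.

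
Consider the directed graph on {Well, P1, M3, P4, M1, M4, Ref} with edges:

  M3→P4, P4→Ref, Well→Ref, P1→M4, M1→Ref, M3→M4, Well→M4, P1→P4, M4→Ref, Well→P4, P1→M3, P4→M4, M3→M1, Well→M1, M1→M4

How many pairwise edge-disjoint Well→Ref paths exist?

4

Assign every edge capacity 1; by Menger, the answer equals the max flow.
Path Well→Ref (+1); total 1.
Path Well→P4→Ref (+1); total 2.
Path Well→M1→Ref (+1); total 3.
Path Well→M4→Ref (+1); total 4.
No residual Well→Ref path; max flow = 4.
Certifying cut of size 4: {Well→M1, Well→M4, Well→P4, Well→Ref}.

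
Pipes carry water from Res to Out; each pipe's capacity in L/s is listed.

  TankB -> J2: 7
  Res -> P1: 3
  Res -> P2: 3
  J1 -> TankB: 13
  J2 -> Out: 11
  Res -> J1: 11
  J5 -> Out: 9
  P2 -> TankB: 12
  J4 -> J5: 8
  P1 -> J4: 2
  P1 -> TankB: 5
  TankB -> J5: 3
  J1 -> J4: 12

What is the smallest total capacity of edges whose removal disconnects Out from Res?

Augment Res→P2→TankB→J2→Out: bottleneck 3, flow now 3.
Augment Res→P1→TankB→J2→Out: bottleneck 3, flow now 6.
Augment Res→J1→TankB→J2→Out: bottleneck 1, flow now 7.
Augment Res→J1→TankB→J5→Out: bottleneck 3, flow now 10.
Augment Res→J1→J4→J5→Out: bottleneck 6, flow now 16.
No augmenting path remains; maximum flow = 16.
By max-flow min-cut, the minimum cut capacity equals the max flow.
In the residual graph, reachable from Res: {Res, P2, P1, J1, TankB, J4, J5}.
Min-cut edges: TankB→J2 (7), J5→Out (9); capacity 7 + 9 = 16.

16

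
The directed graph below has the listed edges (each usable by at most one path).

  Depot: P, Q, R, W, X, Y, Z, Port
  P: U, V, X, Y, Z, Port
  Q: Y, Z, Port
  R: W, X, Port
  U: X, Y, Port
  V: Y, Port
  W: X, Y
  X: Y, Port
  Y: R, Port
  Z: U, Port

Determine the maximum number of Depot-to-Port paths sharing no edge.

7

Assign every edge capacity 1; by Menger, the answer equals the max flow.
Path Depot→Port (+1); total 1.
Path Depot→P→Port (+1); total 2.
Path Depot→Q→Port (+1); total 3.
Path Depot→R→Port (+1); total 4.
Path Depot→X→Port (+1); total 5.
Path Depot→Y→Port (+1); total 6.
Path Depot→Z→Port (+1); total 7.
No residual Depot→Port path; max flow = 7.
Certifying cut of size 7: {Depot→P, Depot→Port, Depot→Q, Depot→Z, R→Port, X→Port, Y→Port}.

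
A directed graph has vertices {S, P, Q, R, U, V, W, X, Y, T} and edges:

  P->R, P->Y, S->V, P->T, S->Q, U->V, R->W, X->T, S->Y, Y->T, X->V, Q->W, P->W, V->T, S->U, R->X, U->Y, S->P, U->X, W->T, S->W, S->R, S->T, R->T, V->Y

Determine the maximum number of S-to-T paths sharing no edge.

7

Assign every edge capacity 1; by Menger, the answer equals the max flow.
Path S→T (+1); total 1.
Path S→P→T (+1); total 2.
Path S→R→T (+1); total 3.
Path S→V→T (+1); total 4.
Path S→W→T (+1); total 5.
Path S→Y→T (+1); total 6.
Path S→U→X→T (+1); total 7.
No residual S→T path; max flow = 7.
Certifying cut of size 7: {S→P, S→R, S→T, S→U, S→V, S→Y, W→T}.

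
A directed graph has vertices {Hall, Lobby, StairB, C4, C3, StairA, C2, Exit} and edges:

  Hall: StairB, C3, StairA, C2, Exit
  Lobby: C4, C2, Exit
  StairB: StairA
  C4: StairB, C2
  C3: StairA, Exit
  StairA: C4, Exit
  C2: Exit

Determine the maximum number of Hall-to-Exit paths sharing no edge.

Assign every edge capacity 1; by Menger, the answer equals the max flow.
Path Hall→Exit (+1); total 1.
Path Hall→C3→Exit (+1); total 2.
Path Hall→StairA→Exit (+1); total 3.
Path Hall→C2→Exit (+1); total 4.
No residual Hall→Exit path; max flow = 4.
Certifying cut of size 4: {C2→Exit, Hall→C3, Hall→Exit, StairA→Exit}.

4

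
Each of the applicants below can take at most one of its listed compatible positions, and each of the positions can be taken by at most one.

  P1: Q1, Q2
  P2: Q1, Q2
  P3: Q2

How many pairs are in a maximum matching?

2

Unit-capacity flow: source→left, listed edges, right→sink; max matching = max flow.
Augmenting path P1→Q1 (+1); matched 1.
Augmenting path P2→Q2 (+1); matched 2.
No augmenting path remains; maximum matching = 2.
König certificate: {Q1, Q2} is a vertex cover of size 2 (every listed pair touches it), so no matching can be larger.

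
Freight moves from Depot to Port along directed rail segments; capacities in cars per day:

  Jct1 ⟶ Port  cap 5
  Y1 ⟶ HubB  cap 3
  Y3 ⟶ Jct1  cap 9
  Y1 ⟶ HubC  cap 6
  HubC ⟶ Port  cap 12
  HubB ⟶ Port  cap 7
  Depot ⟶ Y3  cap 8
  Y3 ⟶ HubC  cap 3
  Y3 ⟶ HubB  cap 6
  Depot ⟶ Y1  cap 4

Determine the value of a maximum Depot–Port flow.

Augment Depot→Y1→HubC→Port: bottleneck 4, flow now 4.
Augment Depot→Y3→Jct1→Port: bottleneck 5, flow now 9.
Augment Depot→Y3→HubC→Port: bottleneck 3, flow now 12.
No augmenting path remains; maximum flow = 12.
In the residual graph, reachable from Depot: {Depot}.
Min-cut edges: Depot→Y1 (4), Depot→Y3 (8); capacity 4 + 8 = 12.
This cut is saturated, so no flow can exceed 12.

12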